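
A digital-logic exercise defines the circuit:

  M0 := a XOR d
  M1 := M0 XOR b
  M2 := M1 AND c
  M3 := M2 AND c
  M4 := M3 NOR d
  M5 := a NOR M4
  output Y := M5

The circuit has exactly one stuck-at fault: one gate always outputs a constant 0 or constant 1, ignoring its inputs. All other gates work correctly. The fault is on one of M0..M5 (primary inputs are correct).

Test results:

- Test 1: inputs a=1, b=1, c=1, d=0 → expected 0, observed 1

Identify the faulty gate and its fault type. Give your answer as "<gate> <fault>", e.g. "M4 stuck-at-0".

M5 stuck-at-1

Fault-free values for test 1 (a=1, b=1, c=1, d=0): M0=1, M1=0, M2=0, M3=0, M4=1, M5=0, giving Y=0. Observed 1.
Test 1: faults giving observed 1 are {M5 stuck-at-1}.
Only M5 stuck-at-1 is consistent with every test.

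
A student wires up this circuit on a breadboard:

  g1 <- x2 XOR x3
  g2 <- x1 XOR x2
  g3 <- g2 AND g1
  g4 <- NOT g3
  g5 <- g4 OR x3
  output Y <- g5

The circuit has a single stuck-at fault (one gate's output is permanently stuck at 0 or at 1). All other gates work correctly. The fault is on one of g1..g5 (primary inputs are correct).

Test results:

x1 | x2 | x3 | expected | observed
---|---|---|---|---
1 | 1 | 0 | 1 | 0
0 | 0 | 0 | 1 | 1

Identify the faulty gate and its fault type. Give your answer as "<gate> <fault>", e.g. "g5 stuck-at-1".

g2 stuck-at-1

Fault-free values for test 1 (x1=1, x2=1, x3=0): g1=1, g2=0, g3=0, g4=1, g5=1, giving Y=1. Observed 0.
Test 1: faults giving observed 0 are {g2 stuck-at-1, g3 stuck-at-1, g4 stuck-at-0, g5 stuck-at-0}.
Test 2 (x1=0, x2=0, x3=0): fault-free g1=0, g2=0, g3=0, g4=1, g5=1 → 1; observed 1. Eliminates g3 stuck-at-1, g4 stuck-at-0, g5 stuck-at-0.
Only g2 stuck-at-1 is consistent with every test.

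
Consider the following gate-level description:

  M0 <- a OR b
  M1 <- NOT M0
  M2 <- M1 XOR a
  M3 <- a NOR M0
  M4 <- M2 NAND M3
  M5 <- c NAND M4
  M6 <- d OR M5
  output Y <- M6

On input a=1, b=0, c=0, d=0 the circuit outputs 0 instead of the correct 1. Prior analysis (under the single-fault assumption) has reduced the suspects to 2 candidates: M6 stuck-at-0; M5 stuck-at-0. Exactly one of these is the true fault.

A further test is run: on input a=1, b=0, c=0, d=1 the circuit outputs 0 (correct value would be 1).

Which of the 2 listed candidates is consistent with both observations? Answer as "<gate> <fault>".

M6 stuck-at-0

Evaluate each candidate on input a=1, b=0, c=0, d=1:
  M6 stuck-at-0: M0=1, M1=0, M2=1, M3=0, M4=1, M5=1, M6=0 [stuck-at-0] → 0 — matches
  M5 stuck-at-0: M0=1, M1=0, M2=1, M3=0, M4=1, M5=0 [stuck-at-0], M6=1 → 1 — eliminated
Only M6 stuck-at-0 reproduces the observed 0.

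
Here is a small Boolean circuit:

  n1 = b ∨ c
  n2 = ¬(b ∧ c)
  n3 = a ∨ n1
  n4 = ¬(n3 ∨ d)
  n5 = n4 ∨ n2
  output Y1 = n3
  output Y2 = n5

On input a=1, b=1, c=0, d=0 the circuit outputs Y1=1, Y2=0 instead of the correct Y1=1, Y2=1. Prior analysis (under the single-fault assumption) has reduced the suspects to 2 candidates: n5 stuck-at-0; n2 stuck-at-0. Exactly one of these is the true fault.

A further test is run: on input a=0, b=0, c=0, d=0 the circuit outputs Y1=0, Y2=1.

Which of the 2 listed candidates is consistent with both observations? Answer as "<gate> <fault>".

n2 stuck-at-0

Evaluate each candidate on input a=0, b=0, c=0, d=0:
  n5 stuck-at-0: n1=0, n2=1, n3=0, n4=1, n5=0 [stuck-at-0] → Y1=0, Y2=0 — eliminated
  n2 stuck-at-0: n1=0, n2=0 [stuck-at-0], n3=0, n4=1, n5=1 → Y1=0, Y2=1 — matches
Only n2 stuck-at-0 reproduces the observed Y1=0, Y2=1.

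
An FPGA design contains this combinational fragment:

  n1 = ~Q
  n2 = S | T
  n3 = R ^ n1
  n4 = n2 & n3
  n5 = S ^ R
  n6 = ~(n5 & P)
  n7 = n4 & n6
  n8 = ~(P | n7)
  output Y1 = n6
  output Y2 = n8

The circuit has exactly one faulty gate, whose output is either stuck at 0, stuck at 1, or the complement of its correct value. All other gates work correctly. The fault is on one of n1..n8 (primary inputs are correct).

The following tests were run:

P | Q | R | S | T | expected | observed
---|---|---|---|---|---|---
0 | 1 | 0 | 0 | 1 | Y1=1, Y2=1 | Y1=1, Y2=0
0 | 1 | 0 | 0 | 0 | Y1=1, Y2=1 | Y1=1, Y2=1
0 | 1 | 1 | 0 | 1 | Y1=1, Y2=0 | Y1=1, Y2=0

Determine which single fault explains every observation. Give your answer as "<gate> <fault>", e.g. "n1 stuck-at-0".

Fault-free values for test 1 (P=0, Q=1, R=0, S=0, T=1): n1=0, n2=1, n3=0, n4=0, n5=0, n6=1, n7=0, n8=1, giving Y1=1, Y2=1. Observed Y1=1, Y2=0.
Test 1: faults giving observed Y1=1, Y2=0 are {n1 stuck-at-1, n1 inverted output, n3 stuck-at-1, n3 inverted output, n4 stuck-at-1, n4 inverted output, n7 stuck-at-1, n7 inverted output, n8 stuck-at-0, n8 inverted output}.
Test 2 (P=0, Q=1, R=0, S=0, T=0): fault-free n1=0, n2=0, n3=0, n4=0, n5=0, n6=1, n7=0, n8=1 → Y1=1, Y2=1; observed Y1=1, Y2=1. Eliminates n4 stuck-at-1, n4 inverted output, n7 stuck-at-1, n7 inverted output, n8 stuck-at-0, n8 inverted output.
Test 3 (P=0, Q=1, R=1, S=0, T=1): fault-free n1=0, n2=1, n3=1, n4=1, n5=1, n6=1, n7=1, n8=0 → Y1=1, Y2=0; observed Y1=1, Y2=0. Eliminates n1 stuck-at-1, n1 inverted output, n3 inverted output.
Only n3 stuck-at-1 is consistent with every test.

n3 stuck-at-1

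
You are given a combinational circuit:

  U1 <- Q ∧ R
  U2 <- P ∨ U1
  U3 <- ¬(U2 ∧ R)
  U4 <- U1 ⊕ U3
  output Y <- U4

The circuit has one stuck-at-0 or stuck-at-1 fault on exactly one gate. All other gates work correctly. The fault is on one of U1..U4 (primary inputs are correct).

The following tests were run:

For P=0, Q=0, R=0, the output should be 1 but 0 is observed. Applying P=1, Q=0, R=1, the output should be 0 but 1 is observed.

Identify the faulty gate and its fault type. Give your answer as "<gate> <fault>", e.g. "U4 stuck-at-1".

U1 stuck-at-1

Fault-free values for test 1 (P=0, Q=0, R=0): U1=0, U2=0, U3=1, U4=1, giving Y=1. Observed 0.
Test 1: faults giving observed 0 are {U1 stuck-at-1, U3 stuck-at-0, U4 stuck-at-0}.
Test 2 (P=1, Q=0, R=1): fault-free U1=0, U2=1, U3=0, U4=0 → 0; observed 1. Eliminates U3 stuck-at-0, U4 stuck-at-0.
Only U1 stuck-at-1 is consistent with every test.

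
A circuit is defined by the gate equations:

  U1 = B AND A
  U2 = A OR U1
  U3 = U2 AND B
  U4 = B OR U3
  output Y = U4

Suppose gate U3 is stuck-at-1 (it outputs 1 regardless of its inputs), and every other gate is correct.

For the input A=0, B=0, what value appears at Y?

Propagate with U3 forced: U1=0, U2=0, U3=1 [stuck-at-1], U4=1.
So Y = 1. (Without the fault it would be 0.)

1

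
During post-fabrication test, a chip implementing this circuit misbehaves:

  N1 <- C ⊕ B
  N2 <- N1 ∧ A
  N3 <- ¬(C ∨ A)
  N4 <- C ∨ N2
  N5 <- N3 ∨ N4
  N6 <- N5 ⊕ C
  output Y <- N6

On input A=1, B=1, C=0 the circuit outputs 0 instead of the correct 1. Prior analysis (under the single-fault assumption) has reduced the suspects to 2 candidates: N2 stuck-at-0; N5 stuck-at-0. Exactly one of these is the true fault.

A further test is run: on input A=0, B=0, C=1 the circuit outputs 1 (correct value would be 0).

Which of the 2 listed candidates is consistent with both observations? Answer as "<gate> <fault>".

N5 stuck-at-0

Evaluate each candidate on input A=0, B=0, C=1:
  N2 stuck-at-0: N1=1, N2=0 [stuck-at-0], N3=0, N4=1, N5=1, N6=0 → 0 — eliminated
  N5 stuck-at-0: N1=1, N2=0, N3=0, N4=1, N5=0 [stuck-at-0], N6=1 → 1 — matches
Only N5 stuck-at-0 reproduces the observed 1.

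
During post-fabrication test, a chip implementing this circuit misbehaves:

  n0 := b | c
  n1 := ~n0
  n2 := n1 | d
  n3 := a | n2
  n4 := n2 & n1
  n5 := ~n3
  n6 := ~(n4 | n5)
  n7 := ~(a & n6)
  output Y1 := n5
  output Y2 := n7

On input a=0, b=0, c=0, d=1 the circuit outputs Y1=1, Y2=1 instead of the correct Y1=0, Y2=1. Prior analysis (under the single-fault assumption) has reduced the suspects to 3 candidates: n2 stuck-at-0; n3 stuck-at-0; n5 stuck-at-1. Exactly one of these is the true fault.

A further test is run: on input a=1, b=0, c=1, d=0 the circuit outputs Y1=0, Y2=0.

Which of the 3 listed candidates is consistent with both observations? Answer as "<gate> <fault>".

Evaluate each candidate on input a=1, b=0, c=1, d=0:
  n2 stuck-at-0: n0=1, n1=0, n2=0 [stuck-at-0], n3=1, n4=0, n5=0, n6=1, n7=0 → Y1=0, Y2=0 — matches
  n3 stuck-at-0: n0=1, n1=0, n2=0, n3=0 [stuck-at-0], n4=0, n5=1, n6=0, n7=1 → Y1=1, Y2=1 — eliminated
  n5 stuck-at-1: n0=1, n1=0, n2=0, n3=1, n4=0, n5=1 [stuck-at-1], n6=0, n7=1 → Y1=1, Y2=1 — eliminated
Only n2 stuck-at-0 reproduces the observed Y1=0, Y2=0.

n2 stuck-at-0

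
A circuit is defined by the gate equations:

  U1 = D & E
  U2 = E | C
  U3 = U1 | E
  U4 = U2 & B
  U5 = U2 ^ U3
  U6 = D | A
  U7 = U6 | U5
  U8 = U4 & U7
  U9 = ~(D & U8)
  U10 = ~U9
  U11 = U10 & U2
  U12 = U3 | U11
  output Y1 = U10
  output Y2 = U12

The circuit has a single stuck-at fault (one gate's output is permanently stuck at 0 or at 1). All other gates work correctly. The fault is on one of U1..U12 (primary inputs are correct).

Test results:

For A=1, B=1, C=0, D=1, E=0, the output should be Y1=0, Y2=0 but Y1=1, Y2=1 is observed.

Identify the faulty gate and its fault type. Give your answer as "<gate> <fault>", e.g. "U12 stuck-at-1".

U2 stuck-at-1

Fault-free values for test 1 (A=1, B=1, C=0, D=1, E=0): U1=0, U2=0, U3=0, U4=0, U5=0, U6=1, U7=1, U8=0, U9=1, U10=0, U11=0, U12=0, giving Y1=0, Y2=0. Observed Y1=1, Y2=1.
Test 1: faults giving observed Y1=1, Y2=1 are {U2 stuck-at-1}.
Only U2 stuck-at-1 is consistent with every test.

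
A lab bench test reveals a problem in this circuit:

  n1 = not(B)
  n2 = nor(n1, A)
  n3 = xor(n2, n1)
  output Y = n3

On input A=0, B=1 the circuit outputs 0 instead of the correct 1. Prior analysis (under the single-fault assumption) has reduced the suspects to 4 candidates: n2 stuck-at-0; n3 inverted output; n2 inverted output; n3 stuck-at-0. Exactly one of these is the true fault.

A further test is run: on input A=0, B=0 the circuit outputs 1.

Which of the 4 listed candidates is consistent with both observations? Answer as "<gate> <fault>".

n2 stuck-at-0

Evaluate each candidate on input A=0, B=0:
  n2 stuck-at-0: n1=1, n2=0 [stuck-at-0], n3=1 → 1 — matches
  n3 inverted output: n1=1, n2=0, n3=0 [inverted output] → 0 — eliminated
  n2 inverted output: n1=1, n2=1 [inverted output], n3=0 → 0 — eliminated
  n3 stuck-at-0: n1=1, n2=0, n3=0 [stuck-at-0] → 0 — eliminated
Only n2 stuck-at-0 reproduces the observed 1.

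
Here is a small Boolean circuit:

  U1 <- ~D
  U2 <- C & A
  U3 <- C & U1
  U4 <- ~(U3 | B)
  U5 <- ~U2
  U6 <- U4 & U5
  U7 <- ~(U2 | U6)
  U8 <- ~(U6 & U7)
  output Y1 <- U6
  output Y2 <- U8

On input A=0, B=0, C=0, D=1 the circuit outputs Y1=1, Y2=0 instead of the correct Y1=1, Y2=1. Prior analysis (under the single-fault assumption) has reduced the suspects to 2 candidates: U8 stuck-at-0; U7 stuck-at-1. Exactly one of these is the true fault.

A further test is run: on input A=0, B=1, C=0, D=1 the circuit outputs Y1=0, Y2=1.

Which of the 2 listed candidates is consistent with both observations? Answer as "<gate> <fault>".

U7 stuck-at-1

Evaluate each candidate on input A=0, B=1, C=0, D=1:
  U8 stuck-at-0: U1=0, U2=0, U3=0, U4=0, U5=1, U6=0, U7=1, U8=0 [stuck-at-0] → Y1=0, Y2=0 — eliminated
  U7 stuck-at-1: U1=0, U2=0, U3=0, U4=0, U5=1, U6=0, U7=1 [stuck-at-1], U8=1 → Y1=0, Y2=1 — matches
Only U7 stuck-at-1 reproduces the observed Y1=0, Y2=1.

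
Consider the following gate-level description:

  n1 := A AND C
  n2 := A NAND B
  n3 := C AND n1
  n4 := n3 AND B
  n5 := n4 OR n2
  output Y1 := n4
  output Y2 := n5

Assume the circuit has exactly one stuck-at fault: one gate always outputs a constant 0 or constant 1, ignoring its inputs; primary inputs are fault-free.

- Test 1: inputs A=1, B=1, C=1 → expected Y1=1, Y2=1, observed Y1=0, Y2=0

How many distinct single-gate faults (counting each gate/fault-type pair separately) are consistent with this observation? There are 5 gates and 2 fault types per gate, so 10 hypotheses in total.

3

Fault-free: n1=1, n2=0, n3=1, n4=1, n5=1 → Y1=1, Y2=1. Observed Y1=0, Y2=0.
  n1 stuck-at-0: output Y1=0, Y2=0 ✓
  n1 stuck-at-1: output Y1=1, Y2=1 ✗
  n2 stuck-at-0: output Y1=1, Y2=1 ✗
  n2 stuck-at-1: output Y1=1, Y2=1 ✗
  n3 stuck-at-0: output Y1=0, Y2=0 ✓
  n3 stuck-at-1: output Y1=1, Y2=1 ✗
  n4 stuck-at-0: output Y1=0, Y2=0 ✓
  n4 stuck-at-1: output Y1=1, Y2=1 ✗
  n5 stuck-at-0: output Y1=1, Y2=0 ✗
  n5 stuck-at-1: output Y1=1, Y2=1 ✗
Consistent faults: {n1 stuck-at-0, n3 stuck-at-0, n4 stuck-at-0} — 3 in all.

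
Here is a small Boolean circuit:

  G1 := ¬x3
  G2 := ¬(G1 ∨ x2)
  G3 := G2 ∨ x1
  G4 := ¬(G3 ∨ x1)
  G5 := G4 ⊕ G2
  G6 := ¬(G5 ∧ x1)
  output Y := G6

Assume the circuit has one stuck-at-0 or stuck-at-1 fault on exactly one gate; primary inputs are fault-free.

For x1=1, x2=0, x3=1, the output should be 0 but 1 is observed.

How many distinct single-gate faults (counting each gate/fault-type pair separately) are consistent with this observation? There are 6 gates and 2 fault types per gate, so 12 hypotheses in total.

Fault-free: G1=0, G2=1, G3=1, G4=0, G5=1, G6=0 → 0. Observed 1.
  G1 stuck-at-0: output 0 ✗
  G1 stuck-at-1: output 1 ✓
  G2 stuck-at-0: output 1 ✓
  G2 stuck-at-1: output 0 ✗
  G3 stuck-at-0: output 0 ✗
  G3 stuck-at-1: output 0 ✗
  G4 stuck-at-0: output 0 ✗
  G4 stuck-at-1: output 1 ✓
  G5 stuck-at-0: output 1 ✓
  G5 stuck-at-1: output 0 ✗
  G6 stuck-at-0: output 0 ✗
  G6 stuck-at-1: output 1 ✓
Consistent faults: {G1 stuck-at-1, G2 stuck-at-0, G4 stuck-at-1, G5 stuck-at-0, G6 stuck-at-1} — 5 in all.

5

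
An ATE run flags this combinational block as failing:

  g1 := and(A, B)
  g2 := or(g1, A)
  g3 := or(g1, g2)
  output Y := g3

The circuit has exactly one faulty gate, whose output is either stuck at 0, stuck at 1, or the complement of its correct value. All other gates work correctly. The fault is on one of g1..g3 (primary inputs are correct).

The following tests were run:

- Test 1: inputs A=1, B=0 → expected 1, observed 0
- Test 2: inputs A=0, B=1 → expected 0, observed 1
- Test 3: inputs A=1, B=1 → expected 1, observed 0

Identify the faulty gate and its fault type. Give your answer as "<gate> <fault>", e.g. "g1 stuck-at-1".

Fault-free values for test 1 (A=1, B=0): g1=0, g2=1, g3=1, giving Y=1. Observed 0.
Test 1: faults giving observed 0 are {g2 stuck-at-0, g2 inverted output, g3 stuck-at-0, g3 inverted output}.
Test 2 (A=0, B=1): fault-free g1=0, g2=0, g3=0 → 0; observed 1. Eliminates g2 stuck-at-0, g3 stuck-at-0.
Test 3 (A=1, B=1): fault-free g1=1, g2=1, g3=1 → 1; observed 0. Eliminates g2 inverted output.
Only g3 inverted output is consistent with every test.

g3 inverted output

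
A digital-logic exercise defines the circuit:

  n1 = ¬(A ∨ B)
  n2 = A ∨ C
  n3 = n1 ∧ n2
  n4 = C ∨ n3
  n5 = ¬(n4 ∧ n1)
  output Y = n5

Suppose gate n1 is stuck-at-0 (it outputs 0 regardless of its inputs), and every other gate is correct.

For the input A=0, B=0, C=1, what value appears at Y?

Propagate with n1 forced: n1=0 [stuck-at-0], n2=1, n3=0, n4=1, n5=1.
So Y = 1. (Without the fault it would be 0.)

1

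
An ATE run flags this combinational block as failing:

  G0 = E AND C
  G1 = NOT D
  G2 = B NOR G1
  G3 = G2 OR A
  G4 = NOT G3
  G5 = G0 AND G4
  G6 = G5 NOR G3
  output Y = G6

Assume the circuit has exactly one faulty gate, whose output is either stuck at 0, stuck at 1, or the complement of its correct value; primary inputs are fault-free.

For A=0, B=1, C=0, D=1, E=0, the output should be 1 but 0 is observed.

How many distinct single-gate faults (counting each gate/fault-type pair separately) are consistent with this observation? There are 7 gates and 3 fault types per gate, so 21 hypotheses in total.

Fault-free: G0=0, G1=0, G2=0, G3=0, G4=1, G5=0, G6=1 → 1. Observed 0.
  G0: stuck-at-1, inverted output ✓; others ✗
  G1: none of the 3 fault types match ✗
  G2: stuck-at-1, inverted output ✓; others ✗
  G3: stuck-at-1, inverted output ✓; others ✗
  G4: none of the 3 fault types match ✗
  G5: stuck-at-1, inverted output ✓; others ✗
  G6: stuck-at-0, inverted output ✓; others ✗
Consistent faults: {G0 stuck-at-1, G0 inverted output, G2 stuck-at-1, G2 inverted output, G3 stuck-at-1, G3 inverted output, G5 stuck-at-1, G5 inverted output, G6 stuck-at-0, G6 inverted output} — 10 in all.

10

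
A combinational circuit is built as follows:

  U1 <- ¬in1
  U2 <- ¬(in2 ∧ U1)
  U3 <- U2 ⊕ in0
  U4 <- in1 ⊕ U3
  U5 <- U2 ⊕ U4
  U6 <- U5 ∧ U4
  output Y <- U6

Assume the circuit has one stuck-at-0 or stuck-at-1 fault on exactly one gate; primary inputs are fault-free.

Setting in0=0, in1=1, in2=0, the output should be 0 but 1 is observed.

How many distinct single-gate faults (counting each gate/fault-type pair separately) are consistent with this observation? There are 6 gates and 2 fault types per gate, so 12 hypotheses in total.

2

Fault-free: U1=0, U2=1, U3=1, U4=0, U5=1, U6=0 → 0. Observed 1.
  U1 stuck-at-0: output 0 ✗
  U1 stuck-at-1: output 0 ✗
  U2 stuck-at-0: output 1 ✓
  U2 stuck-at-1: output 0 ✗
  U3 stuck-at-0: output 0 ✗
  U3 stuck-at-1: output 0 ✗
  U4 stuck-at-0: output 0 ✗
  U4 stuck-at-1: output 0 ✗
  U5 stuck-at-0: output 0 ✗
  U5 stuck-at-1: output 0 ✗
  U6 stuck-at-0: output 0 ✗
  U6 stuck-at-1: output 1 ✓
Consistent faults: {U2 stuck-at-0, U6 stuck-at-1} — 2 in all.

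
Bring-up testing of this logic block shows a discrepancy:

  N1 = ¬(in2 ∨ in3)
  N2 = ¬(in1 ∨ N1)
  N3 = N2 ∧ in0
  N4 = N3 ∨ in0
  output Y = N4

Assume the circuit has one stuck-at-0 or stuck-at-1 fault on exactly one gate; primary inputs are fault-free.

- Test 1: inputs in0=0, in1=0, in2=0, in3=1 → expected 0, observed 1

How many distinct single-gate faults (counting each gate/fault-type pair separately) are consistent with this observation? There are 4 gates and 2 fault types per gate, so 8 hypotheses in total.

Fault-free: N1=0, N2=1, N3=0, N4=0 → 0. Observed 1.
  N1 stuck-at-0: output 0 ✗
  N1 stuck-at-1: output 0 ✗
  N2 stuck-at-0: output 0 ✗
  N2 stuck-at-1: output 0 ✗
  N3 stuck-at-0: output 0 ✗
  N3 stuck-at-1: output 1 ✓
  N4 stuck-at-0: output 0 ✗
  N4 stuck-at-1: output 1 ✓
Consistent faults: {N3 stuck-at-1, N4 stuck-at-1} — 2 in all.

2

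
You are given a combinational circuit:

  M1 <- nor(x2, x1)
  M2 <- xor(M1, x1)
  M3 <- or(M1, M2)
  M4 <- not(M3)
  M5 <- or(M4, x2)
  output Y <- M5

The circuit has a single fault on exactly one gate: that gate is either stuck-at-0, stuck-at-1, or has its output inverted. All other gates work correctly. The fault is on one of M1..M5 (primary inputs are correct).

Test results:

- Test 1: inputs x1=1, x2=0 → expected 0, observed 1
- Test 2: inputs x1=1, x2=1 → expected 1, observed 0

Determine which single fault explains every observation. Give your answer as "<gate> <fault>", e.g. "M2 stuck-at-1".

Fault-free values for test 1 (x1=1, x2=0): M1=0, M2=1, M3=1, M4=0, M5=0, giving Y=0. Observed 1.
Test 1: faults giving observed 1 are {M2 stuck-at-0, M2 inverted output, M3 stuck-at-0, M3 inverted output, M4 stuck-at-1, M4 inverted output, M5 stuck-at-1, M5 inverted output}.
Test 2 (x1=1, x2=1): fault-free M1=0, M2=1, M3=1, M4=0, M5=1 → 1; observed 0. Eliminates M2 stuck-at-0, M2 inverted output, M3 stuck-at-0, M3 inverted output, M4 stuck-at-1, M4 inverted output, M5 stuck-at-1.
Only M5 inverted output is consistent with every test.

M5 inverted output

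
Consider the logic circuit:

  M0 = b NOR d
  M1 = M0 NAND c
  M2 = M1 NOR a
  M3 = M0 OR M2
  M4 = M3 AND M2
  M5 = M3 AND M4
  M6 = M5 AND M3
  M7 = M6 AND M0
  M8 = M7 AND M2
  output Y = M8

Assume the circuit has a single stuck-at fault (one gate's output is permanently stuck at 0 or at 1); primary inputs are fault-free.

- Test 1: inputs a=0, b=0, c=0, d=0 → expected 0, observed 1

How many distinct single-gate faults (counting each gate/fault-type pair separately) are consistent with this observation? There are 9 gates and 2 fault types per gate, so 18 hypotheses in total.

3

Fault-free: M0=1, M1=1, M2=0, M3=1, M4=0, M5=0, M6=0, M7=0, M8=0 → 0. Observed 1.
  M0: none of the 2 fault types match ✗
  M1: stuck-at-0 ✓; others ✗
  M2: stuck-at-1 ✓; others ✗
  M3: none of the 2 fault types match ✗
  M4: none of the 2 fault types match ✗
  M5: none of the 2 fault types match ✗
  M6: none of the 2 fault types match ✗
  M7: none of the 2 fault types match ✗
  M8: stuck-at-1 ✓; others ✗
Consistent faults: {M1 stuck-at-0, M2 stuck-at-1, M8 stuck-at-1} — 3 in all.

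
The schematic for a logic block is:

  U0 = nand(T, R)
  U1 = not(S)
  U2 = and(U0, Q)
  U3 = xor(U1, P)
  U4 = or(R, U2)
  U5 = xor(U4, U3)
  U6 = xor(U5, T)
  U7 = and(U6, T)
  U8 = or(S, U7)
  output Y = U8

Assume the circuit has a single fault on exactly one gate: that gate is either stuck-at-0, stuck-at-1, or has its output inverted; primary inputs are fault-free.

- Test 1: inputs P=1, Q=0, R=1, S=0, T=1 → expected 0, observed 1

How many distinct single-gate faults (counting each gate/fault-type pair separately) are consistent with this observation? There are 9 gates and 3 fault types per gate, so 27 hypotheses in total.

14

Fault-free: U0=0, U1=1, U2=0, U3=0, U4=1, U5=1, U6=0, U7=0, U8=0 → 0. Observed 1.
  U0: none of the 3 fault types match ✗
  U1: stuck-at-0, inverted output ✓; others ✗
  U2: none of the 3 fault types match ✗
  U3: stuck-at-1, inverted output ✓; others ✗
  U4: stuck-at-0, inverted output ✓; others ✗
  U5: stuck-at-0, inverted output ✓; others ✗
  U6: stuck-at-1, inverted output ✓; others ✗
  U7: stuck-at-1, inverted output ✓; others ✗
  U8: stuck-at-1, inverted output ✓; others ✗
Consistent faults: {U1 stuck-at-0, U1 inverted output, U3 stuck-at-1, U3 inverted output, U4 stuck-at-0, U4 inverted output, U5 stuck-at-0, U5 inverted output, U6 stuck-at-1, U6 inverted output, U7 stuck-at-1, U7 inverted output, U8 stuck-at-1, U8 inverted output} — 14 in all.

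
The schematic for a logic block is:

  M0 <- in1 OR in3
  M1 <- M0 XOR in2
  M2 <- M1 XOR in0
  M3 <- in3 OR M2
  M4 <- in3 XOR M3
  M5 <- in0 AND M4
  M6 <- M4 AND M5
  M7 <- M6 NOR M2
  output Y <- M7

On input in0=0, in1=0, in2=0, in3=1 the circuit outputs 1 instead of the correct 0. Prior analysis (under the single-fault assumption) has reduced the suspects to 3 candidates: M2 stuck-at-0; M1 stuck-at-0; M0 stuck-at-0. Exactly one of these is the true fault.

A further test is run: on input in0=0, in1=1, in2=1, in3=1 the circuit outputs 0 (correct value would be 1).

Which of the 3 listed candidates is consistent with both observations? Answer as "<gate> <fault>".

M0 stuck-at-0

Evaluate each candidate on input in0=0, in1=1, in2=1, in3=1:
  M2 stuck-at-0: M0=1, M1=0, M2=0 [stuck-at-0], M3=1, M4=0, M5=0, M6=0, M7=1 → 1 — eliminated
  M1 stuck-at-0: M0=1, M1=0 [stuck-at-0], M2=0, M3=1, M4=0, M5=0, M6=0, M7=1 → 1 — eliminated
  M0 stuck-at-0: M0=0 [stuck-at-0], M1=1, M2=1, M3=1, M4=0, M5=0, M6=0, M7=0 → 0 — matches
Only M0 stuck-at-0 reproduces the observed 0.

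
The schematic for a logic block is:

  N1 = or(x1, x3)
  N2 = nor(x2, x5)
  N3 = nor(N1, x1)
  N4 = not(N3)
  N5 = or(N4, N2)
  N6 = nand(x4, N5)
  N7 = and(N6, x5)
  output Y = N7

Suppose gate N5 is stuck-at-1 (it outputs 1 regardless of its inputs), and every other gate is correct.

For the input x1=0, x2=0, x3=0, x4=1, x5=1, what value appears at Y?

Propagate with N5 forced: N1=0, N2=0, N3=1, N4=0, N5=1 [stuck-at-1], N6=0, N7=0.
So Y = 0. (Without the fault it would be 1.)

0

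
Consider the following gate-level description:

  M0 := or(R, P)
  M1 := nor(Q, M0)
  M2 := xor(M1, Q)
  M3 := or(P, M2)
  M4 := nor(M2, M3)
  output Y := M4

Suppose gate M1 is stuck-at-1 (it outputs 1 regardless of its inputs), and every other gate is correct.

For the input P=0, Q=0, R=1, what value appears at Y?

0

Propagate with M1 forced: M0=1, M1=1 [stuck-at-1], M2=1, M3=1, M4=0.
So Y = 0. (Without the fault it would be 1.)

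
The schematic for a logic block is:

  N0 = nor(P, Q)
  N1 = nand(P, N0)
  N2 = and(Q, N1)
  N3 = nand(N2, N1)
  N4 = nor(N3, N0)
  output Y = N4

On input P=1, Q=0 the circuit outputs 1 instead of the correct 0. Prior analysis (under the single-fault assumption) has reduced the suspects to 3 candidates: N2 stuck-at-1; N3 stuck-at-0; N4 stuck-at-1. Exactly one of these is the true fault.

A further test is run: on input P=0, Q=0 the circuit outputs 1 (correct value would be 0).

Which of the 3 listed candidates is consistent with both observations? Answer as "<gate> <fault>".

N4 stuck-at-1

Evaluate each candidate on input P=0, Q=0:
  N2 stuck-at-1: N0=1, N1=1, N2=1 [stuck-at-1], N3=0, N4=0 → 0 — eliminated
  N3 stuck-at-0: N0=1, N1=1, N2=0, N3=0 [stuck-at-0], N4=0 → 0 — eliminated
  N4 stuck-at-1: N0=1, N1=1, N2=0, N3=1, N4=1 [stuck-at-1] → 1 — matches
Only N4 stuck-at-1 reproduces the observed 1.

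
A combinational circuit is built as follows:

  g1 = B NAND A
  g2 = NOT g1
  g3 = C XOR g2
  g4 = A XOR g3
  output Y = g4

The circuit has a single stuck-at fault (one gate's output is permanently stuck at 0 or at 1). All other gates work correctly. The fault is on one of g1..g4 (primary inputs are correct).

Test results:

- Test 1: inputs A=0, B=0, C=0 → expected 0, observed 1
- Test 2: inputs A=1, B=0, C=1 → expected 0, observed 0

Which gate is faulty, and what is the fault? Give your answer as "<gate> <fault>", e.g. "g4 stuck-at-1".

g3 stuck-at-1

Fault-free values for test 1 (A=0, B=0, C=0): g1=1, g2=0, g3=0, g4=0, giving Y=0. Observed 1.
Test 1: faults giving observed 1 are {g1 stuck-at-0, g2 stuck-at-1, g3 stuck-at-1, g4 stuck-at-1}.
Test 2 (A=1, B=0, C=1): fault-free g1=1, g2=0, g3=1, g4=0 → 0; observed 0. Eliminates g1 stuck-at-0, g2 stuck-at-1, g4 stuck-at-1.
Only g3 stuck-at-1 is consistent with every test.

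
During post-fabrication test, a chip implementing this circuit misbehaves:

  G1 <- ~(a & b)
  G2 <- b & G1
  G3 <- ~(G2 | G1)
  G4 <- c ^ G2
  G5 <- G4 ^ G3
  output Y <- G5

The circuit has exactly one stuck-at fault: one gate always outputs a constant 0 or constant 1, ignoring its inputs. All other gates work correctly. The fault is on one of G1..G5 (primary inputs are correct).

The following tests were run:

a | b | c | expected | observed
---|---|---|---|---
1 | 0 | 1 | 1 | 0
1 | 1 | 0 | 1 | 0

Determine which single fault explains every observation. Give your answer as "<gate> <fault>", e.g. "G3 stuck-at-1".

Fault-free values for test 1 (a=1, b=0, c=1): G1=1, G2=0, G3=0, G4=1, G5=1, giving Y=1. Observed 0.
Test 1: faults giving observed 0 are {G1 stuck-at-0, G2 stuck-at-1, G3 stuck-at-1, G4 stuck-at-0, G5 stuck-at-0}.
Test 2 (a=1, b=1, c=0): fault-free G1=0, G2=0, G3=1, G4=0, G5=1 → 1; observed 0. Eliminates G1 stuck-at-0, G2 stuck-at-1, G3 stuck-at-1, G4 stuck-at-0.
Only G5 stuck-at-0 is consistent with every test.

G5 stuck-at-0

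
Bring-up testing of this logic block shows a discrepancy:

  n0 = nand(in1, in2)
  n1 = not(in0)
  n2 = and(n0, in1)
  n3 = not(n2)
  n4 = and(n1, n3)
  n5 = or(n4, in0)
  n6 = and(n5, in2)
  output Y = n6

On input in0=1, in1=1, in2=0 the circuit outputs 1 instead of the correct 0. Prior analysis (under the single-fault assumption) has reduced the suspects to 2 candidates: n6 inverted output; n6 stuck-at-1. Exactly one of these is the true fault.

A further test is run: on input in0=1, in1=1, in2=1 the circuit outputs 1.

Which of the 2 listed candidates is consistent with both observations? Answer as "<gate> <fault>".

Evaluate each candidate on input in0=1, in1=1, in2=1:
  n6 inverted output: n0=0, n1=0, n2=0, n3=1, n4=0, n5=1, n6=0 [inverted output] → 0 — eliminated
  n6 stuck-at-1: n0=0, n1=0, n2=0, n3=1, n4=0, n5=1, n6=1 [stuck-at-1] → 1 — matches
Only n6 stuck-at-1 reproduces the observed 1.

n6 stuck-at-1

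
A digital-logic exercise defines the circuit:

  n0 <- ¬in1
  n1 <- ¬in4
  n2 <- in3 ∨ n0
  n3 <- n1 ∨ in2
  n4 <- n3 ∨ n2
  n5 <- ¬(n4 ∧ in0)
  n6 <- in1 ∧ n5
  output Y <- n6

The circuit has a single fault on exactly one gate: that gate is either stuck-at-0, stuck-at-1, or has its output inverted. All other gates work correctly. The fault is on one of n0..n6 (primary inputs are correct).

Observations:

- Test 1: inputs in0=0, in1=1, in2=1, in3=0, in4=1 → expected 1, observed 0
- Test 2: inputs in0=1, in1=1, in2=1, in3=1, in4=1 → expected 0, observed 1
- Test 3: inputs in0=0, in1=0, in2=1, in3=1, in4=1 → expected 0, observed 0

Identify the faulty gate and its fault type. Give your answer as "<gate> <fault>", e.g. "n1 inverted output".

Fault-free values for test 1 (in0=0, in1=1, in2=1, in3=0, in4=1): n0=0, n1=0, n2=0, n3=1, n4=1, n5=1, n6=1, giving Y=1. Observed 0.
Test 1: faults giving observed 0 are {n5 stuck-at-0, n5 inverted output, n6 stuck-at-0, n6 inverted output}.
Test 2 (in0=1, in1=1, in2=1, in3=1, in4=1): fault-free n0=0, n1=0, n2=1, n3=1, n4=1, n5=0, n6=0 → 0; observed 1. Eliminates n5 stuck-at-0, n6 stuck-at-0.
Test 3 (in0=0, in1=0, in2=1, in3=1, in4=1): fault-free n0=1, n1=0, n2=1, n3=1, n4=1, n5=1, n6=0 → 0; observed 0. Eliminates n6 inverted output.
Only n5 inverted output is consistent with every test.

n5 inverted output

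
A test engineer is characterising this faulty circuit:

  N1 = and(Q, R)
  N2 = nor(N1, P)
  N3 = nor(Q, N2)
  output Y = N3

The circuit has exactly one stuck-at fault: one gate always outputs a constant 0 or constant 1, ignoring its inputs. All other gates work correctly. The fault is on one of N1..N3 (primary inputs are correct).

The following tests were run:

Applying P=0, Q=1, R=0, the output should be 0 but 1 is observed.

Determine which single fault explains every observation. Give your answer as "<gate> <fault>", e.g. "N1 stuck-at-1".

N3 stuck-at-1

Fault-free values for test 1 (P=0, Q=1, R=0): N1=0, N2=1, N3=0, giving Y=0. Observed 1.
Test 1: faults giving observed 1 are {N3 stuck-at-1}.
Only N3 stuck-at-1 is consistent with every test.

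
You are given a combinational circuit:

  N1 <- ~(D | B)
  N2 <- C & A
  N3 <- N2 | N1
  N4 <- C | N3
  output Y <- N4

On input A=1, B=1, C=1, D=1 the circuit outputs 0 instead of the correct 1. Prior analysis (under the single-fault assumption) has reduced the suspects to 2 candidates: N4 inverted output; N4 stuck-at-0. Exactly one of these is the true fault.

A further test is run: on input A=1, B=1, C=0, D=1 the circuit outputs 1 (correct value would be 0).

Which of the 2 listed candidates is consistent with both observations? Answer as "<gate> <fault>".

N4 inverted output

Evaluate each candidate on input A=1, B=1, C=0, D=1:
  N4 inverted output: N1=0, N2=0, N3=0, N4=1 [inverted output] → 1 — matches
  N4 stuck-at-0: N1=0, N2=0, N3=0, N4=0 [stuck-at-0] → 0 — eliminated
Only N4 inverted output reproduces the observed 1.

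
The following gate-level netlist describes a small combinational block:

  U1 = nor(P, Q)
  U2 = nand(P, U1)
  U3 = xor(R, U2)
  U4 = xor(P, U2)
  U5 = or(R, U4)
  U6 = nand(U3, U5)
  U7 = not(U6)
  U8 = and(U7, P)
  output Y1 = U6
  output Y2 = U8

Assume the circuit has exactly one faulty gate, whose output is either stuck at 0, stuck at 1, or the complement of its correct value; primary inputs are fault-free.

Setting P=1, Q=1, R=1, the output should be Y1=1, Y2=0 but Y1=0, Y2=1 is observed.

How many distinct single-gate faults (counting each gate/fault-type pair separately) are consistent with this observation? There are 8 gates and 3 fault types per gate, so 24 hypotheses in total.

Fault-free: U1=0, U2=1, U3=0, U4=0, U5=1, U6=1, U7=0, U8=0 → Y1=1, Y2=0. Observed Y1=0, Y2=1.
  U1: stuck-at-1, inverted output ✓; others ✗
  U2: stuck-at-0, inverted output ✓; others ✗
  U3: stuck-at-1, inverted output ✓; others ✗
  U4: none of the 3 fault types match ✗
  U5: none of the 3 fault types match ✗
  U6: stuck-at-0, inverted output ✓; others ✗
  U7: none of the 3 fault types match ✗
  U8: none of the 3 fault types match ✗
Consistent faults: {U1 stuck-at-1, U1 inverted output, U2 stuck-at-0, U2 inverted output, U3 stuck-at-1, U3 inverted output, U6 stuck-at-0, U6 inverted output} — 8 in all.

8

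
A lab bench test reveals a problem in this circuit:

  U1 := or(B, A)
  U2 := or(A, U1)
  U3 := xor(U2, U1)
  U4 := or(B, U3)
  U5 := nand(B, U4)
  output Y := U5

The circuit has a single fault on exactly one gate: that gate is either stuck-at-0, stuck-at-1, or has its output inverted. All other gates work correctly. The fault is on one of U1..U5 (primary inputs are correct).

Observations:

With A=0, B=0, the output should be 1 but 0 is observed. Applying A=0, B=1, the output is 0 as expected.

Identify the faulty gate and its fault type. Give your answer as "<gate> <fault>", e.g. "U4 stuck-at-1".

Fault-free values for test 1 (A=0, B=0): U1=0, U2=0, U3=0, U4=0, U5=1, giving Y=1. Observed 0.
Test 1: faults giving observed 0 are {U5 stuck-at-0, U5 inverted output}.
Test 2 (A=0, B=1): fault-free U1=1, U2=1, U3=0, U4=1, U5=0 → 0; observed 0. Eliminates U5 inverted output.
Only U5 stuck-at-0 is consistent with every test.

U5 stuck-at-0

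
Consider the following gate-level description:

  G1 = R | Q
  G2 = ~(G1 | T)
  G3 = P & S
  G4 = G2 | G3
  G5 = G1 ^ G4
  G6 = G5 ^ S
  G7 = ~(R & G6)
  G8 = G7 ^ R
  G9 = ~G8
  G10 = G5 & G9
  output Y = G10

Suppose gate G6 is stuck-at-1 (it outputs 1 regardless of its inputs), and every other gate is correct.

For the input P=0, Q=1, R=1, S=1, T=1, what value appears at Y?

0

Propagate with G6 forced: G1=1, G2=0, G3=0, G4=0, G5=1, G6=1 [stuck-at-1], G7=0, G8=1, G9=0, G10=0.
So Y = 0. (Without the fault it would be 1.)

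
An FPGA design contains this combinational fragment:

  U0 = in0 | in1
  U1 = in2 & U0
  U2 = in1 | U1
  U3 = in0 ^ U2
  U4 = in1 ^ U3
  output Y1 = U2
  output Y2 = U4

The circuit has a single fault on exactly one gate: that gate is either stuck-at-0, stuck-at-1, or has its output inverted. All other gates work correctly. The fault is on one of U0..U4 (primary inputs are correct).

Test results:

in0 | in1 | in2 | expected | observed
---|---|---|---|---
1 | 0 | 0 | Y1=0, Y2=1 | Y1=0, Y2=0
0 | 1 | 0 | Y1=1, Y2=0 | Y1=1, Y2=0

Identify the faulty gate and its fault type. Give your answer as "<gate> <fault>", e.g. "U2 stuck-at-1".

U4 stuck-at-0

Fault-free values for test 1 (in0=1, in1=0, in2=0): U0=1, U1=0, U2=0, U3=1, U4=1, giving Y1=0, Y2=1. Observed Y1=0, Y2=0.
Test 1: faults giving observed Y1=0, Y2=0 are {U3 stuck-at-0, U3 inverted output, U4 stuck-at-0, U4 inverted output}.
Test 2 (in0=0, in1=1, in2=0): fault-free U0=1, U1=0, U2=1, U3=1, U4=0 → Y1=1, Y2=0; observed Y1=1, Y2=0. Eliminates U3 stuck-at-0, U3 inverted output, U4 inverted output.
Only U4 stuck-at-0 is consistent with every test.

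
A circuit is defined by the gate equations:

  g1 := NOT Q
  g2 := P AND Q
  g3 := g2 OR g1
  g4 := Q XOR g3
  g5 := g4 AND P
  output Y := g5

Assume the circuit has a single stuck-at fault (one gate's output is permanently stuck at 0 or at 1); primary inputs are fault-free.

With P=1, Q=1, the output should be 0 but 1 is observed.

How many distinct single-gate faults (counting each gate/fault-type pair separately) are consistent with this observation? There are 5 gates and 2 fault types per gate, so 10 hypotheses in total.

4

Fault-free: g1=0, g2=1, g3=1, g4=0, g5=0 → 0. Observed 1.
  g1 stuck-at-0: output 0 ✗
  g1 stuck-at-1: output 0 ✗
  g2 stuck-at-0: output 1 ✓
  g2 stuck-at-1: output 0 ✗
  g3 stuck-at-0: output 1 ✓
  g3 stuck-at-1: output 0 ✗
  g4 stuck-at-0: output 0 ✗
  g4 stuck-at-1: output 1 ✓
  g5 stuck-at-0: output 0 ✗
  g5 stuck-at-1: output 1 ✓
Consistent faults: {g2 stuck-at-0, g3 stuck-at-0, g4 stuck-at-1, g5 stuck-at-1} — 4 in all.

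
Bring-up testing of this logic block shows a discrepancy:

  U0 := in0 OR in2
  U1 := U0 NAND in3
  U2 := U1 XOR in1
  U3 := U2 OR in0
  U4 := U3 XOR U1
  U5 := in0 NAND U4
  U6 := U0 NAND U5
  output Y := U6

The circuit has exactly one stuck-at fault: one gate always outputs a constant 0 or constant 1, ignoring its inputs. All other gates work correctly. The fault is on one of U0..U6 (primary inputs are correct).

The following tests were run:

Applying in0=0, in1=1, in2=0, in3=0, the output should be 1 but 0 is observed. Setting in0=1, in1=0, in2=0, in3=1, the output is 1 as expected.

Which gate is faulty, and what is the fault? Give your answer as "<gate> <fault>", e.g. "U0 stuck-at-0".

U0 stuck-at-1

Fault-free values for test 1 (in0=0, in1=1, in2=0, in3=0): U0=0, U1=1, U2=0, U3=0, U4=1, U5=1, U6=1, giving Y=1. Observed 0.
Test 1: faults giving observed 0 are {U0 stuck-at-1, U6 stuck-at-0}.
Test 2 (in0=1, in1=0, in2=0, in3=1): fault-free U0=1, U1=0, U2=0, U3=1, U4=1, U5=0, U6=1 → 1; observed 1. Eliminates U6 stuck-at-0.
Only U0 stuck-at-1 is consistent with every test.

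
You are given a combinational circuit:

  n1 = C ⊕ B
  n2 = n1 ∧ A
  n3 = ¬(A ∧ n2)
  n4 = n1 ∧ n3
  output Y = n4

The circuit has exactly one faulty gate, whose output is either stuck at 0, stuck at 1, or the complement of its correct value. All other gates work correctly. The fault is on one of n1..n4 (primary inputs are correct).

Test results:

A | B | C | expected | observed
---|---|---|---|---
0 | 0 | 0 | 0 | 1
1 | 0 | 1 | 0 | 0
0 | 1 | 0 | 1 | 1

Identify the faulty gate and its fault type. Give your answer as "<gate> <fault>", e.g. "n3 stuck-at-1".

Fault-free values for test 1 (A=0, B=0, C=0): n1=0, n2=0, n3=1, n4=0, giving Y=0. Observed 1.
Test 1: faults giving observed 1 are {n1 stuck-at-1, n1 inverted output, n4 stuck-at-1, n4 inverted output}.
Test 2 (A=1, B=0, C=1): fault-free n1=1, n2=1, n3=0, n4=0 → 0; observed 0. Eliminates n4 stuck-at-1, n4 inverted output.
Test 3 (A=0, B=1, C=0): fault-free n1=1, n2=0, n3=1, n4=1 → 1; observed 1. Eliminates n1 inverted output.
Only n1 stuck-at-1 is consistent with every test.

n1 stuck-at-1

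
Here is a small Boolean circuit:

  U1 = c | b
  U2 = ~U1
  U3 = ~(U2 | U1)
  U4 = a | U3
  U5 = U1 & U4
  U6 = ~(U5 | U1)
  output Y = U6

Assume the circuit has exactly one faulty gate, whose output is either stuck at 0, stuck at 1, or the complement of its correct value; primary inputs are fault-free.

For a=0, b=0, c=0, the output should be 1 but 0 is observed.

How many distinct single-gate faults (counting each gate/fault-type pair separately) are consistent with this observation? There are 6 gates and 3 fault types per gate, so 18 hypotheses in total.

Fault-free: U1=0, U2=1, U3=0, U4=0, U5=0, U6=1 → 1. Observed 0.
  U1: stuck-at-1, inverted output ✓; others ✗
  U2: none of the 3 fault types match ✗
  U3: none of the 3 fault types match ✗
  U4: none of the 3 fault types match ✗
  U5: stuck-at-1, inverted output ✓; others ✗
  U6: stuck-at-0, inverted output ✓; others ✗
Consistent faults: {U1 stuck-at-1, U1 inverted output, U5 stuck-at-1, U5 inverted output, U6 stuck-at-0, U6 inverted output} — 6 in all.

6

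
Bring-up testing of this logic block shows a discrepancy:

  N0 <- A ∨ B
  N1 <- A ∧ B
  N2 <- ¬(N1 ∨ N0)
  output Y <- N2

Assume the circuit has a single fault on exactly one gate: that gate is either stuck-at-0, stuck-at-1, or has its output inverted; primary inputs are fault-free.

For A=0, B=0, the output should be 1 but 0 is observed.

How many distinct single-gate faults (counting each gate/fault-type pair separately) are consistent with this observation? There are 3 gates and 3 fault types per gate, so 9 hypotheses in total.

Fault-free: N0=0, N1=0, N2=1 → 1. Observed 0.
  N0 stuck-at-0: output 1 ✗
  N0 stuck-at-1: output 0 ✓
  N0 inverted output: output 0 ✓
  N1 stuck-at-0: output 1 ✗
  N1 stuck-at-1: output 0 ✓
  N1 inverted output: output 0 ✓
  N2 stuck-at-0: output 0 ✓
  N2 stuck-at-1: output 1 ✗
  N2 inverted output: output 0 ✓
Consistent faults: {N0 stuck-at-1, N0 inverted output, N1 stuck-at-1, N1 inverted output, N2 stuck-at-0, N2 inverted output} — 6 in all.

6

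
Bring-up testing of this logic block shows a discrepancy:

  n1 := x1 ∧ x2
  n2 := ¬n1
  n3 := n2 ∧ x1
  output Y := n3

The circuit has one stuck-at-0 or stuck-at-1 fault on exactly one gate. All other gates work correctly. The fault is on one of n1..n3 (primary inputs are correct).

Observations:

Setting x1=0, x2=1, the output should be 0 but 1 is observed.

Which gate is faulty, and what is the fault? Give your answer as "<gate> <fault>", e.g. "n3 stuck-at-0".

Fault-free values for test 1 (x1=0, x2=1): n1=0, n2=1, n3=0, giving Y=0. Observed 1.
Test 1: faults giving observed 1 are {n3 stuck-at-1}.
Only n3 stuck-at-1 is consistent with every test.

n3 stuck-at-1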